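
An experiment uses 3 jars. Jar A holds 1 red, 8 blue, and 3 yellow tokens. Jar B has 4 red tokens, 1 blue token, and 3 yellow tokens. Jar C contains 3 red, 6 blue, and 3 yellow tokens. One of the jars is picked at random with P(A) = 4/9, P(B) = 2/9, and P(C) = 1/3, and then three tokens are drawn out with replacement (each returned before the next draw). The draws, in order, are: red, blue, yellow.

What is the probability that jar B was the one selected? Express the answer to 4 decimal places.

For each hypothesis, P(data | H) works out to: P(data | jar A) = (1/12)(8/12)(3/12) = 0.013889; P(data | jar B) = (4/8)(1/8)(3/8) = 0.023438; P(data | jar C) = (3/12)(6/12)(3/12) = 0.03125.
The prior-weighted likelihoods are 4/9 · 0.013889 = 0.0061728, 2/9 · 0.023438 = 0.0052083, 1/3 · 0.03125 = 0.010417; these sum to 0.021798.
So P(jar B | data) = (0.0052083) / (0.021798) = 0.23894.

0.2389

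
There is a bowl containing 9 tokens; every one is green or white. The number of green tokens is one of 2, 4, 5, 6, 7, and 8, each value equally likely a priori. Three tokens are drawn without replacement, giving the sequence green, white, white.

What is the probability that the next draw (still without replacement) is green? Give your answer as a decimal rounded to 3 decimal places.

Compute the likelihood of the observed sequence for each case: P(data | r = 2) = (2/9)(7/8)(6/7) = 0.16667; P(data | r = 4) = (4/9)(5/8)(4/7) = 0.15873; P(data | r = 5) = (5/9)(4/8)(3/7) = 0.11905; P(data | r = 6) = (6/9)(3/8)(2/7) = 0.071429; P(data | r = 7) = (7/9)(2/8)(1/7) = 0.027778; P(data | r = 8) = (8/9)(1/8)(0/7) = 0.
Multiplying each by its prior: 1/6 · 0.16667 = 0.027778, 1/6 · 0.15873 = 0.026455, 1/6 · 0.11905 = 0.019841, 1/6 · 0.071429 = 0.011905, 1/6 · 0.027778 = 0.0046296, 1/6 · 0 = 0; summing to 0.090608.
Dividing through by the total gives posterior P(r = 2 | data) = 0.30657, P(r = 4 | data) = 0.29197, P(r = 5 | data) = 0.21898, P(r = 6 | data) = 0.13139, P(r = 7 | data) = 0.051095, P(r = 8 | data) = 0.
So P(green next | data) = Σ P(green next | H) P(H | data) = (1/6)(0.30657) + (1/2)(0.29197) + (2/3)(0.21898) + (5/6)(0.13139) + (1)(0.051095) = 0.50365.

0.504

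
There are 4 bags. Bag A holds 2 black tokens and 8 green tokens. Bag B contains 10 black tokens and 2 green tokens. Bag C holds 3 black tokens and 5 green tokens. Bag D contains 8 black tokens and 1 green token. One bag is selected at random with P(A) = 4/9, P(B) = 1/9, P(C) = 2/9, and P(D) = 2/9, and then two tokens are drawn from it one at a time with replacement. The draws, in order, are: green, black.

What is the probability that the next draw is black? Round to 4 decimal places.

0.4118

For each hypothesis, P(data | H) works out to: P(data | bag A) = (8/10)(2/10) = 0.16; P(data | bag B) = (2/12)(10/12) = 0.13889; P(data | bag C) = (5/8)(3/8) = 0.23438; P(data | bag D) = (1/9)(8/9) = 0.098765.
Weighting by the prior gives 4/9 · 0.16 = 0.071111, 1/9 · 0.13889 = 0.015432, 2/9 · 0.23438 = 0.052083, 2/9 · 0.098765 = 0.021948; these sum to 0.16057.
The posterior is then P(bag A | data) = 0.44285, P(bag B | data) = 0.096106, P(bag C | data) = 0.32436, P(bag D | data) = 0.13668.
The predictive probability is P(black next | data) = (1/5)(0.44285) + (5/6)(0.096106) + (3/8)(0.32436) + (8/9)(0.13668) = 0.41179.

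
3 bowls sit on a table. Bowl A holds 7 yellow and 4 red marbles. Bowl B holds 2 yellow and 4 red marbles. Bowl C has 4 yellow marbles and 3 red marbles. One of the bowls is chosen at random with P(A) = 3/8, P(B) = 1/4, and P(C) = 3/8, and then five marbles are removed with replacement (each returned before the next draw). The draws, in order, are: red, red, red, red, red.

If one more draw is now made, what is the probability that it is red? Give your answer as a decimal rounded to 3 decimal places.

0.617

The likelihood of the observed sequence under each hypothesis: P(data | bowl A) = (4/11)(4/11)(4/11)(4/11)(4/11) = 0.0063582; P(data | bowl B) = (4/6)(4/6)(4/6)(4/6)(4/6) = 0.13169; P(data | bowl C) = (3/7)(3/7)(3/7)(3/7)(3/7) = 0.014458.
Weighting by the prior gives 3/8 · 0.0063582 = 0.0023843, 1/4 · 0.13169 = 0.032922, 3/8 · 0.014458 = 0.0054218; with total 0.040728.
Dividing through by the total gives posterior P(bowl A | data) = 0.058543, P(bowl B | data) = 0.80833, P(bowl C | data) = 0.13312.
Averaging over the posterior, P(red next | data) = (4/11)(0.058543) + (2/3)(0.80833) + (3/7)(0.13312) = 0.61723.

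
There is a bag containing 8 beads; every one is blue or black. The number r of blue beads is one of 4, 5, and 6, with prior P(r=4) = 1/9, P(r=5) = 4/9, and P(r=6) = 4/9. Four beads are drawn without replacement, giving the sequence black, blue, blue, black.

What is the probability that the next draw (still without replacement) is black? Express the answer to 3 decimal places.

0.222

The likelihood of the observed sequence under each hypothesis: P(data | r = 4) = (4/8)(4/7)(3/6)(3/5) = 3/35; P(data | r = 5) = (3/8)(5/7)(4/6)(2/5) = 1/14; P(data | r = 6) = (2/8)(6/7)(5/6)(1/5) = 1/28.
Weighting by the prior gives 1/9 · 3/35 = 1/105, 4/9 · 1/14 = 2/63, 4/9 · 1/28 = 1/63; summing to 2/35.
Dividing through by the total gives posterior P(r = 4 | data) = 1/6, P(r = 5 | data) = 5/9, P(r = 6 | data) = 5/18.
Averaging over the posterior, P(black next | data) = (1/2)(1/6) + (1/4)(5/9) + (0)(5/18) = 2/9.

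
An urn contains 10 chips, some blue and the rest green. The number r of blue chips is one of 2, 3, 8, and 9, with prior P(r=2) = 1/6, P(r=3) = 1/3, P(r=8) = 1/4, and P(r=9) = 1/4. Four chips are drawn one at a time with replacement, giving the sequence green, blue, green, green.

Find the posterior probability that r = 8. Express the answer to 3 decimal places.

For each hypothesis, P(data | H) works out to: P(data | r = 2) = (8/10)(2/10)(8/10)(8/10) = 0.1024; P(data | r = 3) = (7/10)(3/10)(7/10)(7/10) = 0.1029; P(data | r = 8) = (2/10)(8/10)(2/10)(2/10) = 0.0064; P(data | r = 9) = (1/10)(9/10)(1/10)(1/10) = 0.0009.
The prior-weighted likelihoods are 1/6 · 0.1024 = 0.017067, 1/3 · 0.1029 = 0.0343, 1/4 · 0.0064 = 0.0016, 1/4 · 0.0009 = 0.000225; with total 0.053192.
Hence P(r = 8 | data) = (0.0016) / (0.053192) = 0.03008.

0.030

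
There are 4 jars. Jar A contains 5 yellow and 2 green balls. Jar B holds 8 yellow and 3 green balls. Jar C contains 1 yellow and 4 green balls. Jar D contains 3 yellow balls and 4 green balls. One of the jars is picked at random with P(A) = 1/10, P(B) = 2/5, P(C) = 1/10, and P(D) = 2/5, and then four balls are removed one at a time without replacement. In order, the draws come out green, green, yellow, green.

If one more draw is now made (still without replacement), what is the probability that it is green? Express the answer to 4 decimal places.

For each hypothesis, P(data | H) works out to: P(data | jar A) = (2/7)(1/6)(5/5)(0/4) = 0; P(data | jar B) = (3/11)(2/10)(8/9)(1/8) = 0.0060606; P(data | jar C) = (4/5)(3/4)(1/3)(2/2) = 0.2; P(data | jar D) = (4/7)(3/6)(3/5)(2/4) = 0.085714.
Multiplying each by its prior: 1/10 · 0 = 0, 2/5 · 0.0060606 = 0.0024242, 1/10 · 0.2 = 0.02, 2/5 · 0.085714 = 0.034286; with total 0.05671.
The posterior is then P(jar A | data) = 0, P(jar B | data) = 0.042748, P(jar C | data) = 0.35267, P(jar D | data) = 0.60458.
So P(green next | data) = Σ P(green next | H) P(H | data) = (0)(0.042748) + (1)(0.35267) + (1/3)(0.60458) = 0.5542.

0.5542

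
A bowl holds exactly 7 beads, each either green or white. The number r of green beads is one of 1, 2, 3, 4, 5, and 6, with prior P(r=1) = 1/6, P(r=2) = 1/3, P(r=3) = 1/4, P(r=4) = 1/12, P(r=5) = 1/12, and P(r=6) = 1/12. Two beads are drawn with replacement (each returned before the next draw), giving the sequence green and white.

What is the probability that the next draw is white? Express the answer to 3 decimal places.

0.589

Under each hypothesis, the probability of the observed sequence is: P(data | r = 1) = (1/7)(6/7) = 6/49; P(data | r = 2) = (2/7)(5/7) = 10/49; P(data | r = 3) = (3/7)(4/7) = 12/49; P(data | r = 4) = (4/7)(3/7) = 12/49; P(data | r = 5) = (5/7)(2/7) = 10/49; P(data | r = 6) = (6/7)(1/7) = 6/49.
The prior-weighted likelihoods are 1/6 · 6/49 = 1/49, 1/3 · 10/49 = 10/147, 1/4 · 12/49 = 3/49, 1/12 · 12/49 = 1/49, 1/12 · 10/49 = 5/294, 1/12 · 6/49 = 1/98; with total 29/147.
Normalising, the posterior is P(r = 1 | data) = 3/29, P(r = 2 | data) = 10/29, P(r = 3 | data) = 9/29, P(r = 4 | data) = 3/29, P(r = 5 | data) = 5/58, P(r = 6 | data) = 3/58.
So P(white next | data) = Σ P(white next | H) P(H | data) = (6/7)(3/29) + (5/7)(10/29) + (4/7)(9/29) + (3/7)(3/29) + (2/7)(5/58) + (1/7)(3/58) = 239/406.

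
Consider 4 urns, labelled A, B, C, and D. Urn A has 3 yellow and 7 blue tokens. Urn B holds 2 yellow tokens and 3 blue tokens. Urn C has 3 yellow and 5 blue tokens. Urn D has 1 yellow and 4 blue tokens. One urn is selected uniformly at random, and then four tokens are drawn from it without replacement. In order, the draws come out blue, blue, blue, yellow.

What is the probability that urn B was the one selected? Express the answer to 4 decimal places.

For each hypothesis, P(data | H) works out to: P(data | urn A) = (7/10)(6/9)(5/8)(3/7) = 0.125; P(data | urn B) = (3/5)(2/4)(1/3)(2/2) = 0.1; P(data | urn C) = (5/8)(4/7)(3/6)(3/5) = 0.10714; P(data | urn D) = (4/5)(3/4)(2/3)(1/2) = 0.2.
Weighting by the prior gives 1/4 · 0.125 = 0.03125, 1/4 · 0.1 = 0.025, 1/4 · 0.10714 = 0.026786, 1/4 · 0.2 = 0.05; these sum to 0.13304.
So P(urn B | data) = (0.025) / (0.13304) = 0.18792.

0.1879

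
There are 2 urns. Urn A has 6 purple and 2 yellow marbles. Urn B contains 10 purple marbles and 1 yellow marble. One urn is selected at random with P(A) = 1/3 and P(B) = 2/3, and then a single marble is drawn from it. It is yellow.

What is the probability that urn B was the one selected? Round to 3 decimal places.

Compute the likelihood of this draw for each case: P(data | urn A) = (2/8) = 1/4; P(data | urn B) = (1/11) = 1/11.
The prior-weighted likelihoods are 1/3 · 1/4 = 1/12, 2/3 · 1/11 = 2/33; with total 19/132.
By Bayes' rule, P(urn B | data) = (2/33) / (19/132) = 8/19.

0.421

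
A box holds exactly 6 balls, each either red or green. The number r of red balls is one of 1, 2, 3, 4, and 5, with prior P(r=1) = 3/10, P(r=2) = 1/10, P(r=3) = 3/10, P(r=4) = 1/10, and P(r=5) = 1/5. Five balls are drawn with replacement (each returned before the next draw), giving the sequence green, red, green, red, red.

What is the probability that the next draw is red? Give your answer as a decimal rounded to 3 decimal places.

0.555

Under each hypothesis, the probability of the observed sequence is: P(data | r = 1) = (5/6)(1/6)(5/6)(1/6)(1/6) = 0.003215; P(data | r = 2) = (4/6)(2/6)(4/6)(2/6)(2/6) = 0.016461; P(data | r = 3) = (3/6)(3/6)(3/6)(3/6)(3/6) = 0.03125; P(data | r = 4) = (2/6)(4/6)(2/6)(4/6)(4/6) = 0.032922; P(data | r = 5) = (1/6)(5/6)(1/6)(5/6)(5/6) = 0.016075.
Weighting by the prior gives 3/10 · 0.003215 = 0.00096451, 1/10 · 0.016461 = 0.0016461, 3/10 · 0.03125 = 0.009375, 1/10 · 0.032922 = 0.0032922, 1/5 · 0.016075 = 0.003215; these sum to 0.018493.
Dividing through by the total gives posterior P(r = 1 | data) = 0.052156, P(r = 2 | data) = 0.089013, P(r = 3 | data) = 0.50695, P(r = 4 | data) = 0.17803, P(r = 5 | data) = 0.17385.
Averaging over the posterior, P(red next | data) = (1/6)(0.052156) + (1/3)(0.089013) + (1/2)(0.50695) + (2/3)(0.17803) + (5/6)(0.17385) = 0.5554.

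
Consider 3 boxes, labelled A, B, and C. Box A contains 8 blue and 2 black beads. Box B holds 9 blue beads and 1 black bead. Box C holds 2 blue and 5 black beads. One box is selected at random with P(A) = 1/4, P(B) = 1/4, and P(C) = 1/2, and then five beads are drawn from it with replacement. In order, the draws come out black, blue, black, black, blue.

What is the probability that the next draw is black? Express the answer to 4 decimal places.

The likelihood of the observed sequence under each hypothesis: P(data | box A) = (2/10)(8/10)(2/10)(2/10)(8/10) = 0.00512; P(data | box B) = (1/10)(9/10)(1/10)(1/10)(9/10) = 0.00081; P(data | box C) = (5/7)(2/7)(5/7)(5/7)(2/7) = 0.02975.
The prior-weighted likelihoods are 1/4 · 0.00512 = 0.00128, 1/4 · 0.00081 = 0.0002025, 1/2 · 0.02975 = 0.014875; summing to 0.016357.
The posterior is then P(box A | data) = 0.078253, P(box B | data) = 0.01238, P(box C | data) = 0.90937.
So P(black next | data) = Σ P(black next | H) P(H | data) = (1/5)(0.078253) + (1/10)(0.01238) + (5/7)(0.90937) = 0.66644.

0.6664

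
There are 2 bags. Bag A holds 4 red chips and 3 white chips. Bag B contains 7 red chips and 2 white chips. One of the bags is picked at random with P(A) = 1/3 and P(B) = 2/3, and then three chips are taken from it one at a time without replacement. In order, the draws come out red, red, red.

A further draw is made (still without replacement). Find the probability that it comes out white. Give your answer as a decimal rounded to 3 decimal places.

The likelihood of the observed sequence under each hypothesis: P(data | bag A) = (4/7)(3/6)(2/5) = 4/35; P(data | bag B) = (7/9)(6/8)(5/7) = 5/12.
Multiplying each by its prior: 1/3 · 4/35 = 4/105, 2/3 · 5/12 = 5/18; summing to 199/630.
Dividing through by the total gives posterior P(bag A | data) = 24/199, P(bag B | data) = 175/199.
Averaging over the posterior, P(white next | data) = (3/4)(24/199) + (1/3)(175/199) = 229/597.

0.384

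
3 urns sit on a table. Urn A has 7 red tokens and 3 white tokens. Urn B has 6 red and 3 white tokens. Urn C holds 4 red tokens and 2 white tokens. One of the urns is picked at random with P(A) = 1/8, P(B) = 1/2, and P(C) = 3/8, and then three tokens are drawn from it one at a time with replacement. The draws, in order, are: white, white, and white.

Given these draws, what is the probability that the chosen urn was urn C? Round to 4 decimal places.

The likelihood of the observed sequence under each hypothesis: P(data | urn A) = (3/10)(3/10)(3/10) = 0.027; P(data | urn B) = (3/9)(3/9)(3/9) = 0.037037; P(data | urn C) = (2/6)(2/6)(2/6) = 0.037037.
Multiplying each by its prior: 1/8 · 0.027 = 0.003375, 1/2 · 0.037037 = 0.018519, 3/8 · 0.037037 = 0.013889; these sum to 0.035782.
By Bayes' rule, P(urn C | data) = (0.013889) / (0.035782) = 0.38815.

0.3881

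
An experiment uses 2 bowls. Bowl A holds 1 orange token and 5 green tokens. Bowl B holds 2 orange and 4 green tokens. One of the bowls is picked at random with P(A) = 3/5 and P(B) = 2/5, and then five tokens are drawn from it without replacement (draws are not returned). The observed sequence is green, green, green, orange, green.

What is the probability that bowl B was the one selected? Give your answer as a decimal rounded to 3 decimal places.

0.211

The likelihood of the observed sequence under each hypothesis: P(data | bowl A) = (5/6)(4/5)(3/4)(1/3)(2/2) = 1/6; P(data | bowl B) = (4/6)(3/5)(2/4)(2/3)(1/2) = 1/15.
Multiplying each by its prior: 3/5 · 1/6 = 1/10, 2/5 · 1/15 = 2/75; these sum to 19/150.
So P(bowl B | data) = (2/75) / (19/150) = 4/19.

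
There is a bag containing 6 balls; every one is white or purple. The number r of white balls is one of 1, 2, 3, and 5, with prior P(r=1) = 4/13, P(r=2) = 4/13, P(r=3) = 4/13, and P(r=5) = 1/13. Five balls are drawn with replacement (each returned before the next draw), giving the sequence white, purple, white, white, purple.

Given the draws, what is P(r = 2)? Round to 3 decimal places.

0.300

Under each hypothesis, the probability of the observed sequence is: P(data | r = 1) = (1/6)(5/6)(1/6)(1/6)(5/6) = 0.003215; P(data | r = 2) = (2/6)(4/6)(2/6)(2/6)(4/6) = 0.016461; P(data | r = 3) = (3/6)(3/6)(3/6)(3/6)(3/6) = 0.03125; P(data | r = 5) = (5/6)(1/6)(5/6)(5/6)(1/6) = 0.016075.
Weighting by the prior gives 4/13 · 0.003215 = 0.00098924, 4/13 · 0.016461 = 0.0050649, 4/13 · 0.03125 = 0.0096154, 1/13 · 0.016075 = 0.0012365; summing to 0.016906.
Hence P(r = 2 | data) = (0.0050649) / (0.016906) = 0.29959.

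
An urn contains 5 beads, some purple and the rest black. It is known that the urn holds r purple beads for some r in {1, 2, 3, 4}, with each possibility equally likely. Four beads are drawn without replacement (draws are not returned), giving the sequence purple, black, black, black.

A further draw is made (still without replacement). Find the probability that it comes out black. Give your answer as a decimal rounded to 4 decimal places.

0.6667

The likelihood of the observed sequence under each hypothesis: P(data | r = 1) = (1/5)(4/4)(3/3)(2/2) = 1/5; P(data | r = 2) = (2/5)(3/4)(2/3)(1/2) = 1/10; P(data | r = 3) = (3/5)(2/4)(1/3)(0/2) = 0; P(data | r = 4) = (4/5)(1/4)(0/3) = 0.
The prior-weighted likelihoods are 1/4 · 1/5 = 1/20, 1/4 · 1/10 = 1/40, 1/4 · 0 = 0, 1/4 · 0 = 0; these sum to 3/40.
Normalising, the posterior is P(r = 1 | data) = 2/3, P(r = 2 | data) = 1/3, P(r = 3 | data) = 0, P(r = 4 | data) = 0.
Averaging over the posterior, P(black next | data) = (1)(2/3) + (0)(1/3) = 2/3.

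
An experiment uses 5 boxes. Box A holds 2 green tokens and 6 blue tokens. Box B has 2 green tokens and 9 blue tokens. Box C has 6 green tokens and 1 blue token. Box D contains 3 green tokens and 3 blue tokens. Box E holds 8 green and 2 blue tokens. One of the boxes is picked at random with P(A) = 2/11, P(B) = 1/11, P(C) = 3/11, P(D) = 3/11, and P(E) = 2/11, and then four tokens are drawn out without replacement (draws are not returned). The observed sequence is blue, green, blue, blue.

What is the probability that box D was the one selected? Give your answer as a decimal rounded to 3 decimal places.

For each hypothesis, P(data | H) works out to: P(data | box A) = (6/8)(2/7)(5/6)(4/5) = 0.14286; P(data | box B) = (9/11)(2/10)(8/9)(7/8) = 0.12727; P(data | box C) = (1/7)(6/6)(0/5) = 0; P(data | box D) = (3/6)(3/5)(2/4)(1/3) = 0.05; P(data | box E) = (2/10)(8/9)(1/8)(0/7) = 0.
Weighting by the prior gives 2/11 · 0.14286 = 0.025974, 1/11 · 0.12727 = 0.01157, 3/11 · 0 = 0, 3/11 · 0.05 = 0.013636, 2/11 · 0 = 0; these sum to 0.051181.
By Bayes' rule, P(box D | data) = (0.013636) / (0.051181) = 0.26644.

0.266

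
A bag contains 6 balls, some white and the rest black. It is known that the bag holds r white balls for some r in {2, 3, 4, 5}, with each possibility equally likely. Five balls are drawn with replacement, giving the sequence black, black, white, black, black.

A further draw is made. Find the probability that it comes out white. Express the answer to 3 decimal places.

0.411

Under each hypothesis, the probability of the observed sequence is: P(data | r = 2) = (4/6)(4/6)(2/6)(4/6)(4/6) = 0.065844; P(data | r = 3) = (3/6)(3/6)(3/6)(3/6)(3/6) = 0.03125; P(data | r = 4) = (2/6)(2/6)(4/6)(2/6)(2/6) = 0.0082305; P(data | r = 5) = (1/6)(1/6)(5/6)(1/6)(1/6) = 0.000643.
The prior-weighted likelihoods are 1/4 · 0.065844 = 0.016461, 1/4 · 0.03125 = 0.0078125, 1/4 · 0.0082305 = 0.0020576, 1/4 · 0.000643 = 0.00016075; with total 0.026492.
Normalising, the posterior is P(r = 2 | data) = 0.62136, P(r = 3 | data) = 0.2949, P(r = 4 | data) = 0.07767, P(r = 5 | data) = 0.006068.
Averaging over the posterior, P(white next | data) = (1/3)(0.62136) + (1/2)(0.2949) + (2/3)(0.07767) + (5/6)(0.006068) = 0.41141.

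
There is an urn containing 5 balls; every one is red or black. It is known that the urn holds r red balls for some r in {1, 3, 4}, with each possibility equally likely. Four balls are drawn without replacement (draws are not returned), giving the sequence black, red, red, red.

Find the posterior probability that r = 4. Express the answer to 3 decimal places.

0.667

Compute the likelihood of the observed sequence for each case: P(data | r = 1) = (4/5)(1/4)(0/3) = 0; P(data | r = 3) = (2/5)(3/4)(2/3)(1/2) = 1/10; P(data | r = 4) = (1/5)(4/4)(3/3)(2/2) = 1/5.
The prior-weighted likelihoods are 1/3 · 0 = 0, 1/3 · 1/10 = 1/30, 1/3 · 1/5 = 1/15; summing to 1/10.
Therefore the posterior P(r = 4 | data) = (1/15) / (1/10) = 2/3.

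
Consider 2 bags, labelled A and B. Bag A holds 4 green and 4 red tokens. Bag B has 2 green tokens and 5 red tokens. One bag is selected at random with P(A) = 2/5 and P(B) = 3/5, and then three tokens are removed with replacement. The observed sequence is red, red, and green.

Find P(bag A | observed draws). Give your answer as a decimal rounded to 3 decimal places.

0.364

Under each hypothesis, the probability of the observed sequence is: P(data | bag A) = (4/8)(4/8)(4/8) = 0.125; P(data | bag B) = (5/7)(5/7)(2/7) = 0.14577.
The prior-weighted likelihoods are 2/5 · 0.125 = 0.05, 3/5 · 0.14577 = 0.087464; these sum to 0.13746.
So P(bag A | data) = (0.05) / (0.13746) = 0.36373.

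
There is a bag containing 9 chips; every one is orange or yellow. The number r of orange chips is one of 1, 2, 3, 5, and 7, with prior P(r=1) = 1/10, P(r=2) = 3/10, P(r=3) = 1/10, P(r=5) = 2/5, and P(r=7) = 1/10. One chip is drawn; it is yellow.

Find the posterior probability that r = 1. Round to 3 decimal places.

0.151

Compute the likelihood of this draw for each case: P(data | r = 1) = (8/9) = 8/9; P(data | r = 2) = (7/9) = 7/9; P(data | r = 3) = (6/9) = 2/3; P(data | r = 5) = (4/9) = 4/9; P(data | r = 7) = (2/9) = 2/9.
Multiplying each by its prior: 1/10 · 8/9 = 4/45, 3/10 · 7/9 = 7/30, 1/10 · 2/3 = 1/15, 2/5 · 4/9 = 8/45, 1/10 · 2/9 = 1/45; these sum to 53/90.
Therefore the posterior P(r = 1 | data) = (4/45) / (53/90) = 8/53.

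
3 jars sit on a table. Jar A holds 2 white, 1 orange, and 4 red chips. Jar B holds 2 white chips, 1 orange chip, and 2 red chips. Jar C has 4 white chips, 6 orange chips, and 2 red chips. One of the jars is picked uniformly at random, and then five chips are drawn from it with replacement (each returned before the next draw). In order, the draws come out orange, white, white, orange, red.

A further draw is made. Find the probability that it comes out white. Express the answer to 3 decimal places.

Compute the likelihood of the observed sequence for each case: P(data | jar A) = (1/7)(2/7)(2/7)(1/7)(4/7) = 0.00095198; P(data | jar B) = (1/5)(2/5)(2/5)(1/5)(2/5) = 0.00256; P(data | jar C) = (6/12)(4/12)(4/12)(6/12)(2/12) = 0.0046296.
Multiplying each by its prior: 1/3 · 0.00095198 = 0.00031733, 1/3 · 0.00256 = 0.00085333, 1/3 · 0.0046296 = 0.0015432; these sum to 0.0027139.
The posterior is then P(jar A | data) = 0.11693, P(jar B | data) = 0.31443, P(jar C | data) = 0.56864.
The predictive probability is P(white next | data) = (2/7)(0.11693) + (2/5)(0.31443) + (1/3)(0.56864) = 0.34873.

0.349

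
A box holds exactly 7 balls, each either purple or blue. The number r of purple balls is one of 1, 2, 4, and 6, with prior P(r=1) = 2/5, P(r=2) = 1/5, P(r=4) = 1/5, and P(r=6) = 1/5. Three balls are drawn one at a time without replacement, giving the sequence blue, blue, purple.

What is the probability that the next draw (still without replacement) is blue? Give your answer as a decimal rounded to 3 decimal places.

0.774

The likelihood of the observed sequence under each hypothesis: P(data | r = 1) = (6/7)(5/6)(1/5) = 1/7; P(data | r = 2) = (5/7)(4/6)(2/5) = 4/21; P(data | r = 4) = (3/7)(2/6)(4/5) = 4/35; P(data | r = 6) = (1/7)(0/6) = 0.
Weighting by the prior gives 2/5 · 1/7 = 2/35, 1/5 · 4/21 = 4/105, 1/5 · 4/35 = 4/175, 1/5 · 0 = 0; these sum to 62/525.
The posterior is then P(r = 1 | data) = 15/31, P(r = 2 | data) = 10/31, P(r = 4 | data) = 6/31, P(r = 6 | data) = 0.
So P(blue next | data) = Σ P(blue next | H) P(H | data) = (1)(15/31) + (3/4)(10/31) + (1/4)(6/31) = 24/31.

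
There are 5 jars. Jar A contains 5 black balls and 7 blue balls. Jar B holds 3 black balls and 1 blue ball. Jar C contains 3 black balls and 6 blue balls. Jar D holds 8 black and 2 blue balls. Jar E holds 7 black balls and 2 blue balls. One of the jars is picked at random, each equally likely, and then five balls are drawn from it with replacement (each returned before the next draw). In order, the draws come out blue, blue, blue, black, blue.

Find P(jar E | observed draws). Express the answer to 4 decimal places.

0.0158

For each hypothesis, P(data | H) works out to: P(data | jar A) = (7/12)(7/12)(7/12)(5/12)(7/12) = 0.048245; P(data | jar B) = (1/4)(1/4)(1/4)(3/4)(1/4) = 0.0029297; P(data | jar C) = (6/9)(6/9)(6/9)(3/9)(6/9) = 0.065844; P(data | jar D) = (2/10)(2/10)(2/10)(8/10)(2/10) = 0.00128; P(data | jar E) = (2/9)(2/9)(2/9)(7/9)(2/9) = 0.0018967.
The prior-weighted likelihoods are 1/5 · 0.048245 = 0.0096491, 1/5 · 0.0029297 = 0.00058594, 1/5 · 0.065844 = 0.013169, 1/5 · 0.00128 = 0.000256, 1/5 · 0.0018967 = 0.00037935; these sum to 0.024039.
Hence P(jar E | data) = (0.00037935) / (0.024039) = 0.01578.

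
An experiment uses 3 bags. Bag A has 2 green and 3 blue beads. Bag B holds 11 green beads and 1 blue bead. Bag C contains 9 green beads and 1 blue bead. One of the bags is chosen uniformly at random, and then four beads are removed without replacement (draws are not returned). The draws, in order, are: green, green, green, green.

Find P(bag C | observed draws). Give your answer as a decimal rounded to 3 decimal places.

Under each hypothesis, the probability of the observed sequence is: P(data | bag A) = (2/5)(1/4)(0/3) = 0; P(data | bag B) = (11/12)(10/11)(9/10)(8/9) = 2/3; P(data | bag C) = (9/10)(8/9)(7/8)(6/7) = 3/5.
Multiplying each by its prior: 1/3 · 0 = 0, 1/3 · 2/3 = 2/9, 1/3 · 3/5 = 1/5; with total 19/45.
Hence P(bag C | data) = (1/5) / (19/45) = 9/19.

0.474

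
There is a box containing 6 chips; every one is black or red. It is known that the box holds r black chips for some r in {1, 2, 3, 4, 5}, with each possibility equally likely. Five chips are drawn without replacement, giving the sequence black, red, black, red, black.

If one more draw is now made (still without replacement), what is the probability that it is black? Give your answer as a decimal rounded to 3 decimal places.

The likelihood of the observed sequence under each hypothesis: P(data | r = 1) = (1/6)(5/5)(0/4) = 0; P(data | r = 2) = (2/6)(4/5)(1/4)(3/3)(0/2) = 0; P(data | r = 3) = (3/6)(3/5)(2/4)(2/3)(1/2) = 1/20; P(data | r = 4) = (4/6)(2/5)(3/4)(1/3)(2/2) = 1/15; P(data | r = 5) = (5/6)(1/5)(4/4)(0/3) = 0.
Weighting by the prior gives 1/5 · 0 = 0, 1/5 · 0 = 0, 1/5 · 1/20 = 1/100, 1/5 · 1/15 = 1/75, 1/5 · 0 = 0; with total 7/300.
The posterior is then P(r = 1 | data) = 0, P(r = 2 | data) = 0, P(r = 3 | data) = 3/7, P(r = 4 | data) = 4/7, P(r = 5 | data) = 0.
The predictive probability is P(black next | data) = (0)(3/7) + (1)(4/7) = 4/7.

0.571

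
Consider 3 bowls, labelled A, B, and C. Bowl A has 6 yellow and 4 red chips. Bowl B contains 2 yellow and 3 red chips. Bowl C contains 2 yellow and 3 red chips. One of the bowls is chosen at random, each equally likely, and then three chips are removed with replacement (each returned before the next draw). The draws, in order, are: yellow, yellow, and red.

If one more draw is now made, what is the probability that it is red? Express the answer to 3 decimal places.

0.514

The likelihood of the observed sequence under each hypothesis: P(data | bowl A) = (6/10)(6/10)(4/10) = 18/125; P(data | bowl B) = (2/5)(2/5)(3/5) = 12/125; P(data | bowl C) = (2/5)(2/5)(3/5) = 12/125.
Multiplying each by its prior: 1/3 · 18/125 = 6/125, 1/3 · 12/125 = 4/125, 1/3 · 12/125 = 4/125; with total 14/125.
Dividing through by the total gives posterior P(bowl A | data) = 3/7, P(bowl B | data) = 2/7, P(bowl C | data) = 2/7.
So P(red next | data) = Σ P(red next | H) P(H | data) = (2/5)(3/7) + (3/5)(2/7) + (3/5)(2/7) = 18/35.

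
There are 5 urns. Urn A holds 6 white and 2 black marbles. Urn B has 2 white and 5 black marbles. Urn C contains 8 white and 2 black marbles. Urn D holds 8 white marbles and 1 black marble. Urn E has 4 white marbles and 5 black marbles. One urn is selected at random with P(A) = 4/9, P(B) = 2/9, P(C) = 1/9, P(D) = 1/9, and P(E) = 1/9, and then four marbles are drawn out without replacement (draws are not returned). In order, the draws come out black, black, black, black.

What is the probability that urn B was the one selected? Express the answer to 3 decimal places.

0.878

For each hypothesis, P(data | H) works out to: P(data | urn A) = (2/8)(1/7)(0/6) = 0; P(data | urn B) = (5/7)(4/6)(3/5)(2/4) = 0.14286; P(data | urn C) = (2/10)(1/9)(0/8) = 0; P(data | urn D) = (1/9)(0/8) = 0; P(data | urn E) = (5/9)(4/8)(3/7)(2/6) = 0.039683.
Weighting by the prior gives 4/9 · 0 = 0, 2/9 · 0.14286 = 0.031746, 1/9 · 0 = 0, 1/9 · 0 = 0, 1/9 · 0.039683 = 0.0044092; these sum to 0.036155.
Hence P(urn B | data) = (0.031746) / (0.036155) = 0.87805.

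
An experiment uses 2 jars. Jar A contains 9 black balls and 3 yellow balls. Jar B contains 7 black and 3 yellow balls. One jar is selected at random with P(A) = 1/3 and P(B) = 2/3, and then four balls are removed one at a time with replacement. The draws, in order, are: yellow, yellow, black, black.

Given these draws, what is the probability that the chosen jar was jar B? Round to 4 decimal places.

0.7150

Under each hypothesis, the probability of the observed sequence is: P(data | jar A) = (3/12)(3/12)(9/12)(9/12) = 0.035156; P(data | jar B) = (3/10)(3/10)(7/10)(7/10) = 0.0441.
Weighting by the prior gives 1/3 · 0.035156 = 0.011719, 2/3 · 0.0441 = 0.0294; with total 0.041119.
Therefore the posterior P(jar B | data) = (0.0294) / (0.041119) = 0.715.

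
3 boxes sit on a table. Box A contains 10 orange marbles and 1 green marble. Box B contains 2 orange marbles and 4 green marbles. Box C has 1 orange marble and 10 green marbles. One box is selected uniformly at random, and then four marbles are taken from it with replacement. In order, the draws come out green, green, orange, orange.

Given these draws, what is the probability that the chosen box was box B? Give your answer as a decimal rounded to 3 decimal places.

For each hypothesis, P(data | H) works out to: P(data | box A) = (1/11)(1/11)(10/11)(10/11) = 0.0068301; P(data | box B) = (4/6)(4/6)(2/6)(2/6) = 0.049383; P(data | box C) = (10/11)(10/11)(1/11)(1/11) = 0.0068301.
Weighting by the prior gives 1/3 · 0.0068301 = 0.0022767, 1/3 · 0.049383 = 0.016461, 1/3 · 0.0068301 = 0.0022767; with total 0.021014.
By Bayes' rule, P(box B | data) = (0.016461) / (0.021014) = 0.78332.

0.783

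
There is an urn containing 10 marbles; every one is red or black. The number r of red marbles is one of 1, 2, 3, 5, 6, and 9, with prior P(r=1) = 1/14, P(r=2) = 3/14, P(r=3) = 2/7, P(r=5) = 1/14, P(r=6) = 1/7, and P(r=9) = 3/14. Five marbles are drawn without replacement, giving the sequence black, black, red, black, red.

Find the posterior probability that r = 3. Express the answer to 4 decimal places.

Compute the likelihood of the observed sequence for each case: P(data | r = 1) = (9/10)(8/9)(1/8)(7/7)(0/6) = 0; P(data | r = 2) = (8/10)(7/9)(2/8)(6/7)(1/6) = 0.022222; P(data | r = 3) = (7/10)(6/9)(3/8)(5/7)(2/6) = 0.041667; P(data | r = 5) = (5/10)(4/9)(5/8)(3/7)(4/6) = 0.039683; P(data | r = 6) = (4/10)(3/9)(6/8)(2/7)(5/6) = 0.02381; P(data | r = 9) = (1/10)(0/9) = 0.
The prior-weighted likelihoods are 1/14 · 0 = 0, 3/14 · 0.022222 = 0.0047619, 2/7 · 0.041667 = 0.011905, 1/14 · 0.039683 = 0.0028345, 1/7 · 0.02381 = 0.0034014, 3/14 · 0 = 0; these sum to 0.022902.
So P(r = 3 | data) = (0.011905) / (0.022902) = 0.5198.

0.5198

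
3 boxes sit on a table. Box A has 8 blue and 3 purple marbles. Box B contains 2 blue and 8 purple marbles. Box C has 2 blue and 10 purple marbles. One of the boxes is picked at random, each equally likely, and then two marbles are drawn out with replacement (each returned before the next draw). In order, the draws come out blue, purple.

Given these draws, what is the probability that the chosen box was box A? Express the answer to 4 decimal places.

Under each hypothesis, the probability of the observed sequence is: P(data | box A) = (8/11)(3/11) = 0.19835; P(data | box B) = (2/10)(8/10) = 0.16; P(data | box C) = (2/12)(10/12) = 0.13889.
The prior-weighted likelihoods are 1/3 · 0.19835 = 0.066116, 1/3 · 0.16 = 0.053333, 1/3 · 0.13889 = 0.046296; with total 0.16575.
Hence P(box A | data) = (0.066116) / (0.16575) = 0.3989.

0.3989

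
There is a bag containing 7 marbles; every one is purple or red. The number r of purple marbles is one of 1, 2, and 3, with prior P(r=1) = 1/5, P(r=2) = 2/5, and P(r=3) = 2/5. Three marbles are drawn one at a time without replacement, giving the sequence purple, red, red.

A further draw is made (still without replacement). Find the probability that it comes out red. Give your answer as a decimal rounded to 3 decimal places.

Compute the likelihood of the observed sequence for each case: P(data | r = 1) = (1/7)(6/6)(5/5) = 1/7; P(data | r = 2) = (2/7)(5/6)(4/5) = 4/21; P(data | r = 3) = (3/7)(4/6)(3/5) = 6/35.
Weighting by the prior gives 1/5 · 1/7 = 1/35, 2/5 · 4/21 = 8/105, 2/5 · 6/35 = 12/175; summing to 13/75.
Dividing through by the total gives posterior P(r = 1 | data) = 15/91, P(r = 2 | data) = 40/91, P(r = 3 | data) = 36/91.
The predictive probability is P(red next | data) = (1)(15/91) + (3/4)(40/91) + (1/2)(36/91) = 9/13.

0.692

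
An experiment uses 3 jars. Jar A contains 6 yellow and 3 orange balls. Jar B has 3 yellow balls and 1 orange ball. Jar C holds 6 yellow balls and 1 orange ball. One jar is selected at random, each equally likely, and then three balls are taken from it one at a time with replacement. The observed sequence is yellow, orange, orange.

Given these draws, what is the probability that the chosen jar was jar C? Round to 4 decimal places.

The likelihood of the observed sequence under each hypothesis: P(data | jar A) = (6/9)(3/9)(3/9) = 0.074074; P(data | jar B) = (3/4)(1/4)(1/4) = 0.046875; P(data | jar C) = (6/7)(1/7)(1/7) = 0.017493.
The prior-weighted likelihoods are 1/3 · 0.074074 = 0.024691, 1/3 · 0.046875 = 0.015625, 1/3 · 0.017493 = 0.0058309; summing to 0.046147.
Hence P(jar C | data) = (0.0058309) / (0.046147) = 0.12635.

0.1264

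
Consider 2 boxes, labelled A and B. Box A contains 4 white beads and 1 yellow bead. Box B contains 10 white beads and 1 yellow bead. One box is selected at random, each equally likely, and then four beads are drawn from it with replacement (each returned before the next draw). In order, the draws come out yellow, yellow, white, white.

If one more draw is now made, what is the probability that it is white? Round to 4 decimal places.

For each hypothesis, P(data | H) works out to: P(data | box A) = (1/5)(1/5)(4/5)(4/5) = 0.0256; P(data | box B) = (1/11)(1/11)(10/11)(10/11) = 0.0068301.
Weighting by the prior gives 1/2 · 0.0256 = 0.0128, 1/2 · 0.0068301 = 0.0034151; these sum to 0.016215.
Dividing through by the total gives posterior P(box A | data) = 0.78939, P(box B | data) = 0.21061.
Averaging over the posterior, P(white next | data) = (4/5)(0.78939) + (10/11)(0.21061) = 0.82298.

0.8230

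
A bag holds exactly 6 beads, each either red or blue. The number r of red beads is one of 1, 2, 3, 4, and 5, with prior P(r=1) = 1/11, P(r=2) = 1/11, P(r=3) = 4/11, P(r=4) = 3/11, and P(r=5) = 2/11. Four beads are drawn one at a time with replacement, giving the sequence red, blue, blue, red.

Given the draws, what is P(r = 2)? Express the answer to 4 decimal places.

0.0977

Under each hypothesis, the probability of the observed sequence is: P(data | r = 1) = (1/6)(5/6)(5/6)(1/6) = 0.01929; P(data | r = 2) = (2/6)(4/6)(4/6)(2/6) = 0.049383; P(data | r = 3) = (3/6)(3/6)(3/6)(3/6) = 0.0625; P(data | r = 4) = (4/6)(2/6)(2/6)(4/6) = 0.049383; P(data | r = 5) = (5/6)(1/6)(1/6)(5/6) = 0.01929.
The prior-weighted likelihoods are 1/11 · 0.01929 = 0.0017536, 1/11 · 0.049383 = 0.0044893, 4/11 · 0.0625 = 0.022727, 3/11 · 0.049383 = 0.013468, 2/11 · 0.01929 = 0.0035073; with total 0.045946.
Hence P(r = 2 | data) = (0.0044893) / (0.045946) = 0.09771.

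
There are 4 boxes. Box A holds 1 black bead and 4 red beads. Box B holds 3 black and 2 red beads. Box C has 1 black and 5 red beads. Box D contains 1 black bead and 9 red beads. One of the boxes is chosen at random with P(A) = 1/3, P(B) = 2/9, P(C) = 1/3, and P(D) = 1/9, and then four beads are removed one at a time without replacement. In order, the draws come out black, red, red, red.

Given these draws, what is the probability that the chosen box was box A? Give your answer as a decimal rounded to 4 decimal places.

For each hypothesis, P(data | H) works out to: P(data | box A) = (1/5)(4/4)(3/3)(2/2) = 1/5; P(data | box B) = (3/5)(2/4)(1/3)(0/2) = 0; P(data | box C) = (1/6)(5/5)(4/4)(3/3) = 1/6; P(data | box D) = (1/10)(9/9)(8/8)(7/7) = 1/10.
Multiplying each by its prior: 1/3 · 1/5 = 1/15, 2/9 · 0 = 0, 1/3 · 1/6 = 1/18, 1/9 · 1/10 = 1/90; with total 2/15.
Therefore the posterior P(box A | data) = (1/15) / (2/15) = 1/2.

0.5000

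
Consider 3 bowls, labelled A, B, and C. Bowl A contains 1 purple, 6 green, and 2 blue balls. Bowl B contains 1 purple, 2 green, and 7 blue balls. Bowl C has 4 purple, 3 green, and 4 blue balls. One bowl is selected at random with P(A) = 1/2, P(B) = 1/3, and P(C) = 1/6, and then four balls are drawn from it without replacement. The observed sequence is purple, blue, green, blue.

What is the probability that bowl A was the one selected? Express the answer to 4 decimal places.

0.1877

Compute the likelihood of the observed sequence for each case: P(data | bowl A) = (1/9)(2/8)(6/7)(1/6) = 0.0039683; P(data | bowl B) = (1/10)(7/9)(2/8)(6/7) = 0.016667; P(data | bowl C) = (4/11)(4/10)(3/9)(3/8) = 0.018182.
The prior-weighted likelihoods are 1/2 · 0.0039683 = 0.0019841, 1/3 · 0.016667 = 0.0055556, 1/6 · 0.018182 = 0.0030303; these sum to 0.01057.
So P(bowl A | data) = (0.0019841) / (0.01057) = 0.18771.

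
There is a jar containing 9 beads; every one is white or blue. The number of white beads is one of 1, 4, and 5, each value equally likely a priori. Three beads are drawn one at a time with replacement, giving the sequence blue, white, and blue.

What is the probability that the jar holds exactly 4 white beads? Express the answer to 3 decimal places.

Under each hypothesis, the probability of the observed sequence is: P(data | r = 1) = (8/9)(1/9)(8/9) = 0.087791; P(data | r = 4) = (5/9)(4/9)(5/9) = 0.13717; P(data | r = 5) = (4/9)(5/9)(4/9) = 0.10974.
The prior-weighted likelihoods are 1/3 · 0.087791 = 0.029264, 1/3 · 0.13717 = 0.045725, 1/3 · 0.10974 = 0.03658; these sum to 0.11157.
Therefore the posterior P(r = 4 | data) = (0.045725) / (0.11157) = 0.40984.

0.410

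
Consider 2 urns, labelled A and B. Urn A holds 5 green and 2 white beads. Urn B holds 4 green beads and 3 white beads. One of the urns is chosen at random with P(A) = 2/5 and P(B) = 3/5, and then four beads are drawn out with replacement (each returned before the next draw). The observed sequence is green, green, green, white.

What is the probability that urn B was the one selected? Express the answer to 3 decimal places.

0.535

For each hypothesis, P(data | H) works out to: P(data | urn A) = (5/7)(5/7)(5/7)(2/7) = 0.10412; P(data | urn B) = (4/7)(4/7)(4/7)(3/7) = 0.079967.
The prior-weighted likelihoods are 2/5 · 0.10412 = 0.041649, 3/5 · 0.079967 = 0.04798; summing to 0.089629.
Therefore the posterior P(urn B | data) = (0.04798) / (0.089629) = 0.53532.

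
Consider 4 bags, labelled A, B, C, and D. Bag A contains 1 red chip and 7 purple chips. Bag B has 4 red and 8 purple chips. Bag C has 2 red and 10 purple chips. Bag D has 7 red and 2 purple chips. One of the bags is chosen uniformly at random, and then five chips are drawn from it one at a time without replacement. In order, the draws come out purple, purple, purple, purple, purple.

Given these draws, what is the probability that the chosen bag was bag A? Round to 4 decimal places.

0.4909

The likelihood of the observed sequence under each hypothesis: P(data | bag A) = (7/8)(6/7)(5/6)(4/5)(3/4) = 3/8; P(data | bag B) = (8/12)(7/11)(6/10)(5/9)(4/8) = 7/99; P(data | bag C) = (10/12)(9/11)(8/10)(7/9)(6/8) = 7/22; P(data | bag D) = (2/9)(1/8)(0/7) = 0.
Multiplying each by its prior: 1/4 · 3/8 = 3/32, 1/4 · 7/99 = 7/396, 1/4 · 7/22 = 7/88, 1/4 · 0 = 0; these sum to 55/288.
So P(bag A | data) = (3/32) / (55/288) = 27/55.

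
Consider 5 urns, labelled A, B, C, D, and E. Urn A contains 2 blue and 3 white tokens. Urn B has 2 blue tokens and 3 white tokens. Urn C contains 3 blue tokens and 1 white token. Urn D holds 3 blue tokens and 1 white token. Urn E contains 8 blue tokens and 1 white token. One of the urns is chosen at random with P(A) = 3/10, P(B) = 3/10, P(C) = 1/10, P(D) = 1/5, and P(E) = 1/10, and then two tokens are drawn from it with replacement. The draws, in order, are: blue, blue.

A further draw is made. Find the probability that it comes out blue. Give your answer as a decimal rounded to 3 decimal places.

Under each hypothesis, the probability of the observed sequence is: P(data | urn A) = (2/5)(2/5) = 0.16; P(data | urn B) = (2/5)(2/5) = 0.16; P(data | urn C) = (3/4)(3/4) = 0.5625; P(data | urn D) = (3/4)(3/4) = 0.5625; P(data | urn E) = (8/9)(8/9) = 0.79012.
Weighting by the prior gives 3/10 · 0.16 = 0.048, 3/10 · 0.16 = 0.048, 1/10 · 0.5625 = 0.05625, 1/5 · 0.5625 = 0.1125, 1/10 · 0.79012 = 0.079012; these sum to 0.34376.
The posterior is then P(urn A | data) = 0.13963, P(urn B | data) = 0.13963, P(urn C | data) = 0.16363, P(urn D | data) = 0.32726, P(urn E | data) = 0.22985.
The predictive probability is P(blue next | data) = (2/5)(0.13963) + (2/5)(0.13963) + (3/4)(0.16363) + (3/4)(0.32726) + (8/9)(0.22985) = 0.68418.

0.684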